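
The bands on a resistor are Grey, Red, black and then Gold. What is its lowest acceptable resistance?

Grey → 8 (first significant figure)
Red → 2 (second significant figure)
Black → ×1 multiplier
Gold → ±5% tolerance
82 × 1 = 82 Ω
Lowest = 82 × (1 − 5/100) = 77.9 Ω.

77.9 Ω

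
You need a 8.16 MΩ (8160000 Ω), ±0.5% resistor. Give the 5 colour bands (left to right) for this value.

grey, brown, blue, yellow, green

8160000 Ω = 816 × 10^4.
8 → grey
1 → brown
6 → blue
Multiplier 10^4 → yellow.
±0.5% tolerance → green.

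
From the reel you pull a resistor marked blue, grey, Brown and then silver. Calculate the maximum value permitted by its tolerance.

Blue → 6 (first significant figure)
Grey → 8 (second significant figure)
Brown → ×10 multiplier
Silver → ±10% tolerance
68 × 10 = 680 Ω
Maximum = 680 × (1 + 10/100) = 748 Ω.

748 Ω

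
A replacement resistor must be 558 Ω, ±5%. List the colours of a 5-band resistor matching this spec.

green, green, grey, black, gold

558 Ω = 558 × 10^0.
5 → green
5 → green
8 → grey
Multiplier 10^0 → black.
±5% tolerance → gold.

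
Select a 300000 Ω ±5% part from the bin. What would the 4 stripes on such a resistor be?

300000 Ω = 30 × 10^4.
3 → orange
0 → black
Multiplier 10^4 → yellow.
±5% tolerance → gold.

orange, black, yellow, gold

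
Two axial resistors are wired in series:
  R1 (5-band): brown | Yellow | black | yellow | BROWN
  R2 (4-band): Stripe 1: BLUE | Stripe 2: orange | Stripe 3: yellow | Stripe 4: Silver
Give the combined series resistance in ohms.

2030000 Ω

R1: brown, yellow, black → 140; yellow ×10^4 → 1400000 Ω.
R2: blue, orange → 63; yellow ×10^4 → 630000 Ω.
Series: 1400000 + 630000 = 2030000 Ω.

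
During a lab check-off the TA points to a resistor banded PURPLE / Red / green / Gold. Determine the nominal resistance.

Violet → 7 (first significant figure)
Red → 2 (second significant figure)
Green → ×10^5 multiplier
72 × 100000 = 7200000 Ω

7200000 Ω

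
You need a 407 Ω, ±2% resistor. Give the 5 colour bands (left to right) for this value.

407 Ω = 407 × 10^0.
4 → yellow
0 → black
7 → violet
Multiplier 10^0 → black.
±2% tolerance → red.

yellow, black, violet, black, red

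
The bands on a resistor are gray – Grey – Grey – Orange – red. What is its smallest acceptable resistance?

870240 Ω

Grey → 8 (first significant figure)
Grey → 8 (second significant figure)
Grey → 8 (third significant figure)
Orange → ×10^3 multiplier
Red → ±2% tolerance
888 × 1000 = 888000 Ω
Smallest = 888000 × (1 − 2/100) = 870240 Ω.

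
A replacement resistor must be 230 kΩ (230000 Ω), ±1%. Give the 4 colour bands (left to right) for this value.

230000 Ω = 23 × 10^4.
2 → red
3 → orange
Multiplier 10^4 → yellow.
±1% tolerance → brown.

red, orange, yellow, brown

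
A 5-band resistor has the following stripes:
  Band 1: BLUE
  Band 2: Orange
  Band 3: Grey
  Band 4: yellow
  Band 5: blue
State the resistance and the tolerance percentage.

6380000 Ω ±0.25%

Blue → 6 (first significant figure)
Orange → 3 (second significant figure)
Grey → 8 (third significant figure)
Yellow → ×10^4 multiplier
Blue → ±0.25% tolerance
638 × 10000 = 6380000 Ω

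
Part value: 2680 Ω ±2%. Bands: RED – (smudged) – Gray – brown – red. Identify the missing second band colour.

blue

2680 Ω = 268 × 10^1.
The second band gives digit 6 of the significand, and 6 is blue.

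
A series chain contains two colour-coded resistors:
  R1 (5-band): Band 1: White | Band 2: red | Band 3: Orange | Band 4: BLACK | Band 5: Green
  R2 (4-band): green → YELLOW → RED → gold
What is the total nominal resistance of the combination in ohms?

R1: white, red, orange → 923; black ×1 → 923 Ω.
R2: green, yellow → 54; red ×10^2 → 5400 Ω.
Series: 923 + 5400 = 6323 Ω.

6323 Ω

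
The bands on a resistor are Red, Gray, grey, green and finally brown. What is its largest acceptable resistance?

29088000 Ω

Red → 2 (first significant figure)
Grey → 8 (second significant figure)
Grey → 8 (third significant figure)
Green → ×10^5 multiplier
Brown → ±1% tolerance
288 × 100000 = 28800000 Ω
Largest = 28800000 × (1 + 1/100) = 29088000 Ω.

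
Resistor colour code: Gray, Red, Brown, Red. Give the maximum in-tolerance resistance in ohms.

836.4 Ω

Grey → 8 (first significant figure)
Red → 2 (second significant figure)
Brown → ×10 multiplier
Red → ±2% tolerance
82 × 10 = 820 Ω
Maximum = 820 × (1 + 2/100) = 836.4 Ω.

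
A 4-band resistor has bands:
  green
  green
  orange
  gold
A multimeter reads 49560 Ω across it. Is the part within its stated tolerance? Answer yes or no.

Green → 5 (first significant figure)
Green → 5 (second significant figure)
Orange → ×10^3 multiplier
Gold → ±5% tolerance
55 × 1000 = 55000 Ω
Allowed range: 52250 Ω to 57750 Ω.
49560 Ω lies outside that range.

no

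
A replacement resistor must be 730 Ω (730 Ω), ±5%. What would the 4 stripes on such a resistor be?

730 Ω = 73 × 10^1.
7 → violet
3 → orange
Multiplier 10^1 → brown.
±5% tolerance → gold.

violet, orange, brown, gold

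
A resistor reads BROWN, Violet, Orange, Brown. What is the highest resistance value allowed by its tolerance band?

17170 Ω

Brown → 1 (first significant figure)
Violet → 7 (second significant figure)
Orange → ×10^3 multiplier
Brown → ±1% tolerance
17 × 1000 = 17000 Ω
Highest = 17000 × (1 + 1/100) = 17170 Ω.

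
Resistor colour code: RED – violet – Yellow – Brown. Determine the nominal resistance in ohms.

Red → 2 (first significant figure)
Violet → 7 (second significant figure)
Yellow → ×10^4 multiplier
27 × 10000 = 270000 Ω

270000 Ω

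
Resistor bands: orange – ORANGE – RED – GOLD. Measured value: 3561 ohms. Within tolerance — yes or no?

no

Orange → 3 (first significant figure)
Orange → 3 (second significant figure)
Red → ×10^2 multiplier
Gold → ±5% tolerance
33 × 100 = 3300 Ω
Allowed range: 3135 Ω to 3465 Ω.
3561 ohms lies outside that range.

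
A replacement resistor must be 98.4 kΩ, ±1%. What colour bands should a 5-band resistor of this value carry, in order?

98400 Ω = 984 × 10^2.
9 → white
8 → grey
4 → yellow
Multiplier 10^2 → red.
±1% tolerance → brown.

white, grey, yellow, red, brown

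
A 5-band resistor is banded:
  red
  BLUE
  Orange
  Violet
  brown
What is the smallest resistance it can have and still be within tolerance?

Red → 2 (first significant figure)
Blue → 6 (second significant figure)
Orange → 3 (third significant figure)
Violet → ×10^7 multiplier
Brown → ±1% tolerance
263 × 10000000 = 2630000000 Ω
Smallest = 2630000000 × (1 − 1/100) = 2603700000 Ω.

2603700000 Ω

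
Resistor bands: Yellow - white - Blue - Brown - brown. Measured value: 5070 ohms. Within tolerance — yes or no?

no

Yellow → 4 (first significant figure)
White → 9 (second significant figure)
Blue → 6 (third significant figure)
Brown → ×10 multiplier
Brown → ±1% tolerance
496 × 10 = 4960 Ω
Allowed range: 4910.4 Ω to 5009.6 Ω.
5070 ohms lies outside that range.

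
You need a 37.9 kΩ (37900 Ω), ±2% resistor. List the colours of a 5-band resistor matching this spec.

37900 Ω = 379 × 10^2.
3 → orange
7 → violet
9 → white
Multiplier 10^2 → red.
±2% tolerance → red.

orange, violet, white, red, red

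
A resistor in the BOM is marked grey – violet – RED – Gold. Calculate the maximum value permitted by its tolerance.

9135 Ω

Grey → 8 (first significant figure)
Violet → 7 (second significant figure)
Red → ×10^2 multiplier
Gold → ±5% tolerance
87 × 100 = 8700 Ω
Maximum = 8700 × (1 + 5/100) = 9135 Ω.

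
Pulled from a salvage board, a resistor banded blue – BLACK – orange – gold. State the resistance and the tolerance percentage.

Blue → 6 (first significant figure)
Black → 0 (second significant figure)
Orange → ×10^3 multiplier
Gold → ±5% tolerance
60 × 1000 = 60000 Ω

60000 Ω ±5%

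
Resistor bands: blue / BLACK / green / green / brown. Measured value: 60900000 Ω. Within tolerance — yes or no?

Blue → 6 (first significant figure)
Black → 0 (second significant figure)
Green → 5 (third significant figure)
Green → ×10^5 multiplier
Brown → ±1% tolerance
605 × 100000 = 60500000 Ω
Allowed range: 59895000 Ω to 61105000 Ω.
60900000 Ω lies inside that range.

yes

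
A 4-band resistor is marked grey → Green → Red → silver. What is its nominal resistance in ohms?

Grey → 8 (first significant figure)
Green → 5 (second significant figure)
Red → ×10^2 multiplier
85 × 100 = 8500 Ω

8500 Ω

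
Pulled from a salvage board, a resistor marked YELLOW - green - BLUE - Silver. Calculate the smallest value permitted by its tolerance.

40500000 Ω

Yellow → 4 (first significant figure)
Green → 5 (second significant figure)
Blue → ×10^6 multiplier
Silver → ±10% tolerance
45 × 1000000 = 45000000 Ω
Smallest = 45000000 × (1 − 10/100) = 40500000 Ω.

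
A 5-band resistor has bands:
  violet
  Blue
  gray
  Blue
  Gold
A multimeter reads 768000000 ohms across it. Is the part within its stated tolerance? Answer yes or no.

yes

Violet → 7 (first significant figure)
Blue → 6 (second significant figure)
Grey → 8 (third significant figure)
Blue → ×10^6 multiplier
Gold → ±5% tolerance
768 × 1000000 = 768000000 Ω
Allowed range: 729600000 Ω to 806400000 Ω.
768000000 ohms lies inside that range.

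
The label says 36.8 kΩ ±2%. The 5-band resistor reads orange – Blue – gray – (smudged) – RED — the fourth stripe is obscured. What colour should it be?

red

36800 Ω = 368 × 10^2.
The fourth band is the multiplier, 10^2, which is red.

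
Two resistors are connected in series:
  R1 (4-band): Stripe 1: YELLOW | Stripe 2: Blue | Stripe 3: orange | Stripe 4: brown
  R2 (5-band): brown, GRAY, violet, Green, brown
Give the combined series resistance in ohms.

18746000 Ω

R1: yellow, blue → 46; orange ×10^3 → 46000 Ω.
R2: brown, grey, violet → 187; green ×10^5 → 18700000 Ω.
Series: 46000 + 18700000 = 18746000 Ω.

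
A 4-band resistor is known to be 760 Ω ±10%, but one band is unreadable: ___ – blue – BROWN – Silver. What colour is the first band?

760 Ω = 76 × 10^1.
The first band gives digit 7 of the significand, and 7 is violet.

violet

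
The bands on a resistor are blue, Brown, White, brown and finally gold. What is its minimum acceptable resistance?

5880.5 Ω

Blue → 6 (first significant figure)
Brown → 1 (second significant figure)
White → 9 (third significant figure)
Brown → ×10 multiplier
Gold → ±5% tolerance
619 × 10 = 6190 Ω
Minimum = 6190 × (1 − 5/100) = 5880.5 Ω.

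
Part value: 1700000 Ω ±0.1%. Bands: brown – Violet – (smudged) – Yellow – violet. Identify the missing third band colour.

black

1700000 Ω = 170 × 10^4.
The third band gives digit 0 of the significand, and 0 is black.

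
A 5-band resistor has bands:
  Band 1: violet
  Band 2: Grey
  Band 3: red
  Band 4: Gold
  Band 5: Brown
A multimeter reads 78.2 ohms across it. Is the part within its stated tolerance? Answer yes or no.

yes

Violet → 7 (first significant figure)
Grey → 8 (second significant figure)
Red → 2 (third significant figure)
Gold → ×0.1 multiplier
Brown → ±1% tolerance
782 × 0.1 = 78.2 Ω
Allowed range: 77.418 Ω to 78.982 Ω.
78.2 ohms lies inside that range.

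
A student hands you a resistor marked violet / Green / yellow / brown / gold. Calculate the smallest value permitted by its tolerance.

7163 Ω

Violet → 7 (first significant figure)
Green → 5 (second significant figure)
Yellow → 4 (third significant figure)
Brown → ×10 multiplier
Gold → ±5% tolerance
754 × 10 = 7540 Ω
Smallest = 7540 × (1 − 5/100) = 7163 Ω.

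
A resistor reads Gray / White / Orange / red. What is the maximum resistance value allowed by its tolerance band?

Grey → 8 (first significant figure)
White → 9 (second significant figure)
Orange → ×10^3 multiplier
Red → ±2% tolerance
89 × 1000 = 89000 Ω
Maximum = 89000 × (1 + 2/100) = 90780 Ω.

90780 Ω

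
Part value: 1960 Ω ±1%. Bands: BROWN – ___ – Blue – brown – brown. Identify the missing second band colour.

white

1960 Ω = 196 × 10^1.
The second band gives digit 9 of the significand, and 9 is white.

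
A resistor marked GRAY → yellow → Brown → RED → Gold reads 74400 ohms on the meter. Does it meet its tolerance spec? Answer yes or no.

Grey → 8 (first significant figure)
Yellow → 4 (second significant figure)
Brown → 1 (third significant figure)
Red → ×10^2 multiplier
Gold → ±5% tolerance
841 × 100 = 84100 Ω
Allowed range: 79895 Ω to 88305 Ω.
74400 ohms lies outside that range.

no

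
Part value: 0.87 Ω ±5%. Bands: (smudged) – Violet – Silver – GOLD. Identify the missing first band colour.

0.87 Ω = 87 × 10^-2.
The first band gives digit 8 of the significand, and 8 is grey.

grey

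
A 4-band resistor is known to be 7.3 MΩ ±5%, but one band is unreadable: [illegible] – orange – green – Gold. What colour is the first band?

violet

7300000 Ω = 73 × 10^5.
The first band gives digit 7 of the significand, and 7 is violet.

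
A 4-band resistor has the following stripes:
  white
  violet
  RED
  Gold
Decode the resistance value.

White → 9 (first significant figure)
Violet → 7 (second significant figure)
Red → ×10^2 multiplier
97 × 100 = 9700 Ω

9700 Ω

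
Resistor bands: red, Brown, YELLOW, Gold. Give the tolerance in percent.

The last band, gold, is the tolerance band.
Gold corresponds to ±5%.

±5%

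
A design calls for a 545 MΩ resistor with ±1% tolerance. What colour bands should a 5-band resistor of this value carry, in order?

545000000 Ω = 545 × 10^6.
5 → green
4 → yellow
5 → green
Multiplier 10^6 → blue.
±1% tolerance → brown.

green, yellow, green, blue, brown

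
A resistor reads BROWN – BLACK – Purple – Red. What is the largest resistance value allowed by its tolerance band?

102000000 Ω

Brown → 1 (first significant figure)
Black → 0 (second significant figure)
Violet → ×10^7 multiplier
Red → ±2% tolerance
10 × 10000000 = 100000000 Ω
Largest = 100000000 × (1 + 2/100) = 102000000 Ω.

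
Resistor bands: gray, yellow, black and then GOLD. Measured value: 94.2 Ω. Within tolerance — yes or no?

no

Grey → 8 (first significant figure)
Yellow → 4 (second significant figure)
Black → ×1 multiplier
Gold → ±5% tolerance
84 × 1 = 84 Ω
Allowed range: 79.8 Ω to 88.2 Ω.
94.2 Ω lies outside that range.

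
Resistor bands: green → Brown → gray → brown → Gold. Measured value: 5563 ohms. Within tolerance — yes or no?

no

Green → 5 (first significant figure)
Brown → 1 (second significant figure)
Grey → 8 (third significant figure)
Brown → ×10 multiplier
Gold → ±5% tolerance
518 × 10 = 5180 Ω
Allowed range: 4921 Ω to 5439 Ω.
5563 ohms lies outside that range.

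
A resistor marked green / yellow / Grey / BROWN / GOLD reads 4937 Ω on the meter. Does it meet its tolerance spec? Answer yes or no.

no

Green → 5 (first significant figure)
Yellow → 4 (second significant figure)
Grey → 8 (third significant figure)
Brown → ×10 multiplier
Gold → ±5% tolerance
548 × 10 = 5480 Ω
Allowed range: 5206 Ω to 5754 Ω.
4937 Ω lies outside that range.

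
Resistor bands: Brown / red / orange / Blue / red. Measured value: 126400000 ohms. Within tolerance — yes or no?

no

Brown → 1 (first significant figure)
Red → 2 (second significant figure)
Orange → 3 (third significant figure)
Blue → ×10^6 multiplier
Red → ±2% tolerance
123 × 1000000 = 123000000 Ω
Allowed range: 120540000 Ω to 125460000 Ω.
126400000 ohms lies outside that range.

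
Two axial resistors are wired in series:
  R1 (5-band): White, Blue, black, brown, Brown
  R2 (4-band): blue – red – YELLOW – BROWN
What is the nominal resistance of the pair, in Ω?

R1: white, blue, black → 960; brown ×10 → 9600 Ω.
R2: blue, red → 62; yellow ×10^4 → 620000 Ω.
Series: 9600 + 620000 = 629600 Ω.

629600 Ω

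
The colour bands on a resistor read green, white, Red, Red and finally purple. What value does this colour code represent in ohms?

59200 Ω

Green → 5 (first significant figure)
White → 9 (second significant figure)
Red → 2 (third significant figure)
Red → ×10^2 multiplier
592 × 100 = 59200 Ω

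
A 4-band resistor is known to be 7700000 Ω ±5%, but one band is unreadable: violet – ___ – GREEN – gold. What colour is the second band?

7700000 Ω = 77 × 10^5.
The second band gives digit 7 of the significand, and 7 is violet.

violet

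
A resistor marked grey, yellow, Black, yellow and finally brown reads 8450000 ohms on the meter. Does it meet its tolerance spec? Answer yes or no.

yes

Grey → 8 (first significant figure)
Yellow → 4 (second significant figure)
Black → 0 (third significant figure)
Yellow → ×10^4 multiplier
Brown → ±1% tolerance
840 × 10000 = 8400000 Ω
Allowed range: 8316000 Ω to 8484000 Ω.
8450000 ohms lies inside that range.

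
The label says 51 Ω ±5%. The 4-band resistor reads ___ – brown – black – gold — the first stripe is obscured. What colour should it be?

green

51 Ω = 51 × 10^0.
The first band gives digit 5 of the significand, and 5 is green.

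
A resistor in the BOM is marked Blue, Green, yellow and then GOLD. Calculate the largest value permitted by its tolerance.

682500 Ω

Blue → 6 (first significant figure)
Green → 5 (second significant figure)
Yellow → ×10^4 multiplier
Gold → ±5% tolerance
65 × 10000 = 650000 Ω
Largest = 650000 × (1 + 5/100) = 682500 Ω.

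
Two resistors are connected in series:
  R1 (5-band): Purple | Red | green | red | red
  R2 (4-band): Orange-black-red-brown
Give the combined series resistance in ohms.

R1: violet, red, green → 725; red ×10^2 → 72500 Ω.
R2: orange, black → 30; red ×10^2 → 3000 Ω.
Series: 72500 + 3000 = 75500 Ω.

75500 Ω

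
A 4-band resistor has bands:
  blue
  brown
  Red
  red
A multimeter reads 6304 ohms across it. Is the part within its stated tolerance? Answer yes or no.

Blue → 6 (first significant figure)
Brown → 1 (second significant figure)
Red → ×10^2 multiplier
Red → ±2% tolerance
61 × 100 = 6100 Ω
Allowed range: 5978 Ω to 6222 Ω.
6304 ohms lies outside that range.

no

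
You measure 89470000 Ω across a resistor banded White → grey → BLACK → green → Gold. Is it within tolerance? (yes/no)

White → 9 (first significant figure)
Grey → 8 (second significant figure)
Black → 0 (third significant figure)
Green → ×10^5 multiplier
Gold → ±5% tolerance
980 × 100000 = 98000000 Ω
Allowed range: 93100000 Ω to 102900000 Ω.
89470000 Ω lies outside that range.

no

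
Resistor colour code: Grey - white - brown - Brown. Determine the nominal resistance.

Grey → 8 (first significant figure)
White → 9 (second significant figure)
Brown → ×10 multiplier
89 × 10 = 890 Ω

890 Ω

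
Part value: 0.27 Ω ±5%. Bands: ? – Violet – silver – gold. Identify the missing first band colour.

red

0.27 Ω = 27 × 10^-2.
The first band gives digit 2 of the significand, and 2 is red.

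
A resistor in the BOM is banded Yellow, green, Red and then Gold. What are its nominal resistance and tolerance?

4500 Ω ±5%

Yellow → 4 (first significant figure)
Green → 5 (second significant figure)
Red → ×10^2 multiplier
Gold → ±5% tolerance
45 × 100 = 4500 Ω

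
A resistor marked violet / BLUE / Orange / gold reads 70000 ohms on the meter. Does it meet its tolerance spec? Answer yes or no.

Violet → 7 (first significant figure)
Blue → 6 (second significant figure)
Orange → ×10^3 multiplier
Gold → ±5% tolerance
76 × 1000 = 76000 Ω
Allowed range: 72200 Ω to 79800 Ω.
70000 ohms lies outside that range.

no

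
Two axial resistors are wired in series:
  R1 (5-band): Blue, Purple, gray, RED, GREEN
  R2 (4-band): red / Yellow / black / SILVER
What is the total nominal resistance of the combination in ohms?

67824 Ω

R1: blue, violet, grey → 678; red ×10^2 → 67800 Ω.
R2: red, yellow → 24; black ×1 → 24 Ω.
Series: 67800 + 24 = 67824 Ω.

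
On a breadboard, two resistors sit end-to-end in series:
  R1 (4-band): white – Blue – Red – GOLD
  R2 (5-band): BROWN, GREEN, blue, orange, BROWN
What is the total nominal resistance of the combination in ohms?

165600 Ω

R1: white, blue → 96; red ×10^2 → 9600 Ω.
R2: brown, green, blue → 156; orange ×10^3 → 156000 Ω.
Series: 9600 + 156000 = 165600 Ω.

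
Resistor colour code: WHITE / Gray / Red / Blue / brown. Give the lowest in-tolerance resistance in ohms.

White → 9 (first significant figure)
Grey → 8 (second significant figure)
Red → 2 (third significant figure)
Blue → ×10^6 multiplier
Brown → ±1% tolerance
982 × 1000000 = 982000000 Ω
Lowest = 982000000 × (1 − 1/100) = 972180000 Ω.

972180000 Ω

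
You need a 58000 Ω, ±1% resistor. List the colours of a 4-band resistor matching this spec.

green, grey, orange, brown

58000 Ω = 58 × 10^3.
5 → green
8 → grey
Multiplier 10^3 → orange.
±1% tolerance → brown.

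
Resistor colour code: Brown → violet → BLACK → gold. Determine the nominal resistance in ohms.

Brown → 1 (first significant figure)
Violet → 7 (second significant figure)
Black → ×1 multiplier
17 × 1 = 17 Ω

17 Ω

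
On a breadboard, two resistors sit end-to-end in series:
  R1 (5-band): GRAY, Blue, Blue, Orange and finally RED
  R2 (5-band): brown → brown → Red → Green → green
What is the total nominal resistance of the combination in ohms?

R1: grey, blue, blue → 866; orange ×10^3 → 866000 Ω.
R2: brown, brown, red → 112; green ×10^5 → 11200000 Ω.
Series: 866000 + 11200000 = 12066000 Ω.

12066000 Ω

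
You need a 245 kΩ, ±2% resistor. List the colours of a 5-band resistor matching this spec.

245000 Ω = 245 × 10^3.
2 → red
4 → yellow
5 → green
Multiplier 10^3 → orange.
±2% tolerance → red.

red, yellow, green, orange, red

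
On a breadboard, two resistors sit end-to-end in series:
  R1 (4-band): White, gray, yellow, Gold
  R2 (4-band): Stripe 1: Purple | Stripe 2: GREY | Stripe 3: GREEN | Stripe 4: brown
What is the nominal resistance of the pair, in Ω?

8780000 Ω

R1: white, grey → 98; yellow ×10^4 → 980000 Ω.
R2: violet, grey → 78; green ×10^5 → 7800000 Ω.
Series: 980000 + 7800000 = 8780000 Ω.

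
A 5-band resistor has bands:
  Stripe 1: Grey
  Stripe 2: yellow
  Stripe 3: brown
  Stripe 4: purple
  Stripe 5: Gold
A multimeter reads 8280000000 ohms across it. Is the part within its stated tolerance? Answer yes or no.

Grey → 8 (first significant figure)
Yellow → 4 (second significant figure)
Brown → 1 (third significant figure)
Violet → ×10^7 multiplier
Gold → ±5% tolerance
841 × 10000000 = 8410000000 Ω
Allowed range: 7989500000 Ω to 8830500000 Ω.
8280000000 ohms lies inside that range.

yes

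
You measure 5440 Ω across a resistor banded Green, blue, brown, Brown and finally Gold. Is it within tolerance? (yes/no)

Green → 5 (first significant figure)
Blue → 6 (second significant figure)
Brown → 1 (third significant figure)
Brown → ×10 multiplier
Gold → ±5% tolerance
561 × 10 = 5610 Ω
Allowed range: 5329.5 Ω to 5890.5 Ω.
5440 Ω lies inside that range.

yes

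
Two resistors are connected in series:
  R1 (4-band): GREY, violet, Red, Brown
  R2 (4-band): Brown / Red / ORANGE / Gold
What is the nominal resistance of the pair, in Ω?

20700 Ω

R1: grey, violet → 87; red ×10^2 → 8700 Ω.
R2: brown, red → 12; orange ×10^3 → 12000 Ω.
Series: 8700 + 12000 = 20700 Ω.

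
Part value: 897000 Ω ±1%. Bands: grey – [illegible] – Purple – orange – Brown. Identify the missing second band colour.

897000 Ω = 897 × 10^3.
The second band gives digit 9 of the significand, and 9 is white.

white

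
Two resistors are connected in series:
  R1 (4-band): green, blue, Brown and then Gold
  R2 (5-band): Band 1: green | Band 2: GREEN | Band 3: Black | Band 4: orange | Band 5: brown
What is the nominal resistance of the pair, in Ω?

550560 Ω

R1: green, blue → 56; brown ×10 → 560 Ω.
R2: green, green, black → 550; orange ×10^3 → 550000 Ω.
Series: 560 + 550000 = 550560 Ω.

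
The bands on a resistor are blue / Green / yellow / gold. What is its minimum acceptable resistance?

Blue → 6 (first significant figure)
Green → 5 (second significant figure)
Yellow → ×10^4 multiplier
Gold → ±5% tolerance
65 × 10000 = 650000 Ω
Minimum = 650000 × (1 − 5/100) = 617500 Ω.

617500 Ω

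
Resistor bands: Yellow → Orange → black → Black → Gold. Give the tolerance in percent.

±5%

The last band, gold, is the tolerance band.
Gold corresponds to ±5%.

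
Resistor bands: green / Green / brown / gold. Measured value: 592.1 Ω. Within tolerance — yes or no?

Green → 5 (first significant figure)
Green → 5 (second significant figure)
Brown → ×10 multiplier
Gold → ±5% tolerance
55 × 10 = 550 Ω
Allowed range: 522.5 Ω to 577.5 Ω.
592.1 Ω lies outside that range.

no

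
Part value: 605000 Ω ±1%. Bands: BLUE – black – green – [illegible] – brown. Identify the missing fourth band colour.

605000 Ω = 605 × 10^3.
The fourth band is the multiplier, 10^3, which is orange.

orange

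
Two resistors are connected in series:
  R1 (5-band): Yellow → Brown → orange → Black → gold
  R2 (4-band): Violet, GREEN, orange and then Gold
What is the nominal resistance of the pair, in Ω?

75413 Ω

R1: yellow, brown, orange → 413; black ×1 → 413 Ω.
R2: violet, green → 75; orange ×10^3 → 75000 Ω.
Series: 413 + 75000 = 75413 Ω.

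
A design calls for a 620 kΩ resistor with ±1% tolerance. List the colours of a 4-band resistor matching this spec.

blue, red, yellow, brown

620000 Ω = 62 × 10^4.
6 → blue
2 → red
Multiplier 10^4 → yellow.
±1% tolerance → brown.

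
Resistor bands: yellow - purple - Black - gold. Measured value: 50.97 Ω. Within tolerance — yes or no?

Yellow → 4 (first significant figure)
Violet → 7 (second significant figure)
Black → ×1 multiplier
Gold → ±5% tolerance
47 × 1 = 47 Ω
Allowed range: 44.65 Ω to 49.35 Ω.
50.97 Ω lies outside that range.

no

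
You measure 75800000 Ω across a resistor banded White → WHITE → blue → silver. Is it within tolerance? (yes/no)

no

White → 9 (first significant figure)
White → 9 (second significant figure)
Blue → ×10^6 multiplier
Silver → ±10% tolerance
99 × 1000000 = 99000000 Ω
Allowed range: 89100000 Ω to 108900000 Ω.
75800000 Ω lies outside that range.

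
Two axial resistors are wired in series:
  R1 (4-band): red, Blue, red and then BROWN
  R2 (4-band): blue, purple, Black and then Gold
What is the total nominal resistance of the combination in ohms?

R1: red, blue → 26; red ×10^2 → 2600 Ω.
R2: blue, violet → 67; black ×1 → 67 Ω.
Series: 2600 + 67 = 2667 Ω.

2667 Ω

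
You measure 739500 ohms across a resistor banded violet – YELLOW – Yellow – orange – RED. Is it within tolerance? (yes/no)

yes

Violet → 7 (first significant figure)
Yellow → 4 (second significant figure)
Yellow → 4 (third significant figure)
Orange → ×10^3 multiplier
Red → ±2% tolerance
744 × 1000 = 744000 Ω
Allowed range: 729120 Ω to 758880 Ω.
739500 ohms lies inside that range.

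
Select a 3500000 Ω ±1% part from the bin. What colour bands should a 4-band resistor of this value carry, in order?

3500000 Ω = 35 × 10^5.
3 → orange
5 → green
Multiplier 10^5 → green.
±1% tolerance → brown.

orange, green, green, brown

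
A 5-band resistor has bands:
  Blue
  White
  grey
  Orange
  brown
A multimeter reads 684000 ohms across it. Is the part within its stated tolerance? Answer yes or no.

no

Blue → 6 (first significant figure)
White → 9 (second significant figure)
Grey → 8 (third significant figure)
Orange → ×10^3 multiplier
Brown → ±1% tolerance
698 × 1000 = 698000 Ω
Allowed range: 691020 Ω to 704980 Ω.
684000 ohms lies outside that range.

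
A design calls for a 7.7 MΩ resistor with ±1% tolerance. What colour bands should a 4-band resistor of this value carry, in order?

violet, violet, green, brown

7700000 Ω = 77 × 10^5.
7 → violet
7 → violet
Multiplier 10^5 → green.
±1% tolerance → brown.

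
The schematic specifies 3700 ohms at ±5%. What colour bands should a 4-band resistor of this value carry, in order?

3700 Ω = 37 × 10^2.
3 → orange
7 → violet
Multiplier 10^2 → red.
±5% tolerance → gold.

orange, violet, red, gold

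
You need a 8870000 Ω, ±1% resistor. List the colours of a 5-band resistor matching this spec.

grey, grey, violet, yellow, brown

8870000 Ω = 887 × 10^4.
8 → grey
8 → grey
7 → violet
Multiplier 10^4 → yellow.
±1% tolerance → brown.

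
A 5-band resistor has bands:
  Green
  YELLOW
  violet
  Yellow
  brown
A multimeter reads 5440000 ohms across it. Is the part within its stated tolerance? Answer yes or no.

Green → 5 (first significant figure)
Yellow → 4 (second significant figure)
Violet → 7 (third significant figure)
Yellow → ×10^4 multiplier
Brown → ±1% tolerance
547 × 10000 = 5470000 Ω
Allowed range: 5415300 Ω to 5524700 Ω.
5440000 ohms lies inside that range.

yes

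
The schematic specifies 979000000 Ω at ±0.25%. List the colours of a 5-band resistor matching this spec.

white, violet, white, blue, blue

979000000 Ω = 979 × 10^6.
9 → white
7 → violet
9 → white
Multiplier 10^6 → blue.
±0.25% tolerance → blue.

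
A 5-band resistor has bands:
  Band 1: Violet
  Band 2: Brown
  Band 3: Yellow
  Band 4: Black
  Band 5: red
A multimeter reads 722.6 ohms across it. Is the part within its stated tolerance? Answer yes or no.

Violet → 7 (first significant figure)
Brown → 1 (second significant figure)
Yellow → 4 (third significant figure)
Black → ×1 multiplier
Red → ±2% tolerance
714 × 1 = 714 Ω
Allowed range: 699.72 Ω to 728.28 Ω.
722.6 ohms lies inside that range.

yes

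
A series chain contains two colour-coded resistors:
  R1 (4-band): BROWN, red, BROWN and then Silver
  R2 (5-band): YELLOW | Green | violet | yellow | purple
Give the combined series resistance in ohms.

4570120 Ω

R1: brown, red → 12; brown ×10 → 120 Ω.
R2: yellow, green, violet → 457; yellow ×10^4 → 4570000 Ω.
Series: 120 + 4570000 = 4570120 Ω.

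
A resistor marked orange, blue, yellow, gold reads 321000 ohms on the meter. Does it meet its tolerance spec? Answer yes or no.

no

Orange → 3 (first significant figure)
Blue → 6 (second significant figure)
Yellow → ×10^4 multiplier
Gold → ±5% tolerance
36 × 10000 = 360000 Ω
Allowed range: 342000 Ω to 378000 Ω.
321000 ohms lies outside that range.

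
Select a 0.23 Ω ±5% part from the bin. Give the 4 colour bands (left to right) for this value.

red, orange, silver, gold

0.23 Ω = 23 × 10^-2.
2 → red
3 → orange
Multiplier 10^-2 → silver.
±5% tolerance → gold.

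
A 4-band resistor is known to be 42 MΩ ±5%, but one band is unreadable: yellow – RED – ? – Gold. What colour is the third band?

42000000 Ω = 42 × 10^6.
The third band is the multiplier, 10^6, which is blue.

blue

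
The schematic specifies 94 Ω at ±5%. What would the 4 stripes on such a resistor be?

94 Ω = 94 × 10^0.
9 → white
4 → yellow
Multiplier 10^0 → black.
±5% tolerance → gold.

white, yellow, black, gold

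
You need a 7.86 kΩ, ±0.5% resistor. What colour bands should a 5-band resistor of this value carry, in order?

7860 Ω = 786 × 10^1.
7 → violet
8 → grey
6 → blue
Multiplier 10^1 → brown.
±0.5% tolerance → green.

violet, grey, blue, brown, green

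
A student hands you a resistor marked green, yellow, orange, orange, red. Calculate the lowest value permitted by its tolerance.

Green → 5 (first significant figure)
Yellow → 4 (second significant figure)
Orange → 3 (third significant figure)
Orange → ×10^3 multiplier
Red → ±2% tolerance
543 × 1000 = 543000 Ω
Lowest = 543000 × (1 − 2/100) = 532140 Ω.

532140 Ω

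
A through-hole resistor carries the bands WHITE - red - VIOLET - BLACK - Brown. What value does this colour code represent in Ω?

927 Ω

White → 9 (first significant figure)
Red → 2 (second significant figure)
Violet → 7 (third significant figure)
Black → ×1 multiplier
927 × 1 = 927 Ω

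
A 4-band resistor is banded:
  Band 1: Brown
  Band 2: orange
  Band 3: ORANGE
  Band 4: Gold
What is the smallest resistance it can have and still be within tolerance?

12350 Ω

Brown → 1 (first significant figure)
Orange → 3 (second significant figure)
Orange → ×10^3 multiplier
Gold → ±5% tolerance
13 × 1000 = 13000 Ω
Smallest = 13000 × (1 − 5/100) = 12350 Ω.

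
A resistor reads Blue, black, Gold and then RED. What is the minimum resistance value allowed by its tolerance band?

Blue → 6 (first significant figure)
Black → 0 (second significant figure)
Gold → ×0.1 multiplier
Red → ±2% tolerance
60 × 0.1 = 6 Ω
Minimum = 6 × (1 − 2/100) = 5.88 Ω.

5.88 Ω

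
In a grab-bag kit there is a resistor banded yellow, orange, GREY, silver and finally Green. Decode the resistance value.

Yellow → 4 (first significant figure)
Orange → 3 (second significant figure)
Grey → 8 (third significant figure)
Silver → ×0.01 multiplier
438 × 0.01 = 4.38 Ω

4.38 Ω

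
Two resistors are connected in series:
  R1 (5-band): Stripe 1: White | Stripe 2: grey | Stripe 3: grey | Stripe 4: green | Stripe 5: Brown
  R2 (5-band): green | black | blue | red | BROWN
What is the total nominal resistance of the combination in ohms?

R1: white, grey, grey → 988; green ×10^5 → 98800000 Ω.
R2: green, black, blue → 506; red ×10^2 → 50600 Ω.
Series: 98800000 + 50600 = 98850600 Ω.

98850600 Ω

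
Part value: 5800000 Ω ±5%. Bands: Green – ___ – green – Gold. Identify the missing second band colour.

grey

5800000 Ω = 58 × 10^5.
The second band gives digit 8 of the significand, and 8 is grey.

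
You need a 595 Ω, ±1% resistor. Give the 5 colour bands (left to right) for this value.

595 Ω = 595 × 10^0.
5 → green
9 → white
5 → green
Multiplier 10^0 → black.
±1% tolerance → brown.

green, white, green, black, brown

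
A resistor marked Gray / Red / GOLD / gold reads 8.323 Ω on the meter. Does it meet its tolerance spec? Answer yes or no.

yes

Grey → 8 (first significant figure)
Red → 2 (second significant figure)
Gold → ×0.1 multiplier
Gold → ±5% tolerance
82 × 0.1 = 8.2 Ω
Allowed range: 7.79 Ω to 8.61 Ω.
8.323 Ω lies inside that range.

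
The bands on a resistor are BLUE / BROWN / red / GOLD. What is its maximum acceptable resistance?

Blue → 6 (first significant figure)
Brown → 1 (second significant figure)
Red → ×10^2 multiplier
Gold → ±5% tolerance
61 × 100 = 6100 Ω
Maximum = 6100 × (1 + 5/100) = 6405 Ω.

6405 Ω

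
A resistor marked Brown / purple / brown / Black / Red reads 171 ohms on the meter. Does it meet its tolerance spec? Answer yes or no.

Brown → 1 (first significant figure)
Violet → 7 (second significant figure)
Brown → 1 (third significant figure)
Black → ×1 multiplier
Red → ±2% tolerance
171 × 1 = 171 Ω
Allowed range: 167.58 Ω to 174.42 Ω.
171 ohms lies inside that range.

yes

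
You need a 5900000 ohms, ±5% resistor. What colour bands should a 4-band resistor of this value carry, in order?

green, white, green, gold

5900000 Ω = 59 × 10^5.
5 → green
9 → white
Multiplier 10^5 → green.
±5% tolerance → gold.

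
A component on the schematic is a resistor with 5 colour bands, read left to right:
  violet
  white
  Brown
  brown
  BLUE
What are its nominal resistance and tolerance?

Violet → 7 (first significant figure)
White → 9 (second significant figure)
Brown → 1 (third significant figure)
Brown → ×10 multiplier
Blue → ±0.25% tolerance
791 × 10 = 7910 Ω

7910 Ω ±0.25%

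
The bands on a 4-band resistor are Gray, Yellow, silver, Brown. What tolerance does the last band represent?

±1%

The last band, brown, is the tolerance band.
Brown corresponds to ±1%.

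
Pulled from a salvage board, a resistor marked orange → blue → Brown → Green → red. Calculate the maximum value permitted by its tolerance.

Orange → 3 (first significant figure)
Blue → 6 (second significant figure)
Brown → 1 (third significant figure)
Green → ×10^5 multiplier
Red → ±2% tolerance
361 × 100000 = 36100000 Ω
Maximum = 36100000 × (1 + 2/100) = 36822000 Ω.

36822000 Ω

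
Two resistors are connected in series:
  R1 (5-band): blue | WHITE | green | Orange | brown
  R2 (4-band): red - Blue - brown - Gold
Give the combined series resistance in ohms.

695260 Ω

R1: blue, white, green → 695; orange ×10^3 → 695000 Ω.
R2: red, blue → 26; brown ×10 → 260 Ω.
Series: 695000 + 260 = 695260 Ω.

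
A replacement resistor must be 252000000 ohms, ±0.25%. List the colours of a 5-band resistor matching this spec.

252000000 Ω = 252 × 10^6.
2 → red
5 → green
2 → red
Multiplier 10^6 → blue.
±0.25% tolerance → blue.

red, green, red, blue, blue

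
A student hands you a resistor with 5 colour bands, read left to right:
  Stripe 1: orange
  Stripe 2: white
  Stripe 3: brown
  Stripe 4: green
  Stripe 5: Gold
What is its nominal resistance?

39100000 Ω

Orange → 3 (first significant figure)
White → 9 (second significant figure)
Brown → 1 (third significant figure)
Green → ×10^5 multiplier
391 × 100000 = 39100000 Ω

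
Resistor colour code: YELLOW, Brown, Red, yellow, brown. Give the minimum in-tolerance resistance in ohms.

4078800 Ω

Yellow → 4 (first significant figure)
Brown → 1 (second significant figure)
Red → 2 (third significant figure)
Yellow → ×10^4 multiplier
Brown → ±1% tolerance
412 × 10000 = 4120000 Ω
Minimum = 4120000 × (1 − 1/100) = 4078800 Ω.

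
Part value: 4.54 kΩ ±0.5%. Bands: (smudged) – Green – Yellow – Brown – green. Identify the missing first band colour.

yellow

4540 Ω = 454 × 10^1.
The first band gives digit 4 of the significand, and 4 is yellow.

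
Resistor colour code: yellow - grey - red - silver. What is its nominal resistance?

4800 Ω

Yellow → 4 (first significant figure)
Grey → 8 (second significant figure)
Red → ×10^2 multiplier
48 × 100 = 4800 Ω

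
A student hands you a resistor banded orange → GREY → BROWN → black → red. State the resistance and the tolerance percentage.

381 Ω ±2%

Orange → 3 (first significant figure)
Grey → 8 (second significant figure)
Brown → 1 (third significant figure)
Black → ×1 multiplier
Red → ±2% tolerance
381 × 1 = 381 Ω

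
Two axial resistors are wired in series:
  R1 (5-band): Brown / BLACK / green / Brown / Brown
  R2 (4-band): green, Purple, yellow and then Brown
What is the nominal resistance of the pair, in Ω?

571050 Ω

R1: brown, black, green → 105; brown ×10 → 1050 Ω.
R2: green, violet → 57; yellow ×10^4 → 570000 Ω.
Series: 1050 + 570000 = 571050 Ω.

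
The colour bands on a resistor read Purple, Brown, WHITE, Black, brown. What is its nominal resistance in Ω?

719 Ω

Violet → 7 (first significant figure)
Brown → 1 (second significant figure)
White → 9 (third significant figure)
Black → ×1 multiplier
719 × 1 = 719 Ω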